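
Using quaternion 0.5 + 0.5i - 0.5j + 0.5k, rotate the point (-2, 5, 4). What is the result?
(-5, -4, -2)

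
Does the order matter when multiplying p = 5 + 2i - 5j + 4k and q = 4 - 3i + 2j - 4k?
Yes: pq = 52 + 5i - 14j - 15k ≠ 52 - 19i - 6j + 7k = qp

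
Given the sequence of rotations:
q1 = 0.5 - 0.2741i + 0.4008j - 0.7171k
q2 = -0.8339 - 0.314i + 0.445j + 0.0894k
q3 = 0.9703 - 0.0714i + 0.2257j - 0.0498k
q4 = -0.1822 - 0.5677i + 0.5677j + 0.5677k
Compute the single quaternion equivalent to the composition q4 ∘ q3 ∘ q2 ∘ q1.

q2 · q1 = -0.6173 - 0.2834i - 0.3614j + 0.6388k
q3 · q2 · q1 = -0.5058 - 0.1047i - 0.4303j + 0.7403k
q4 · q3 · q2 · q1 = -0.1433 + 0.9708i + 0.1521j - 0.1183k
-0.1433 + 0.9708i + 0.1521j - 0.1183k


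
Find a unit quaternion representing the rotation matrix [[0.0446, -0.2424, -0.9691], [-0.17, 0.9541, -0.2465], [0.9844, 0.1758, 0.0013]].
0.7071 + 0.1493i - 0.6907j + 0.0256k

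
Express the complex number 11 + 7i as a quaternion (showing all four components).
11 + 7i + 0j + 0k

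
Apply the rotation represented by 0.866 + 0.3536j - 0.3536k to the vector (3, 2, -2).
(1.5, 0.163, -3.837)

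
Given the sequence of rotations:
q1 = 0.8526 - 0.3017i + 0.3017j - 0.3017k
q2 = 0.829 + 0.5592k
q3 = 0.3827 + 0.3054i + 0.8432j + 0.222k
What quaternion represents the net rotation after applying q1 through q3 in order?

q2 · q1 = 0.8755 - 0.4188i + 0.0814j + 0.2267k
q3 · q2 · q1 = 0.344 + 0.2802i + 0.6072j + 0.6591k
0.344 + 0.2802i + 0.6072j + 0.6591k


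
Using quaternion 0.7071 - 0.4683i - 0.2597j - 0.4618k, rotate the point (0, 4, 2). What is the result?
(3.716, 2.344, -0.837)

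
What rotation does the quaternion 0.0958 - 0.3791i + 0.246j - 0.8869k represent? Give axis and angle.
axis = (-0.3809, 0.2471, -0.891), θ = 169°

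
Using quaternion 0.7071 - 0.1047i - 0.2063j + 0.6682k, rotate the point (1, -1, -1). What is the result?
(1.355, 1.031, -0.317)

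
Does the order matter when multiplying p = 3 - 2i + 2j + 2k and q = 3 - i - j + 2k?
Yes: pq = 5 - 3i + 5j + 16k ≠ 5 - 15i + j + 8k = qp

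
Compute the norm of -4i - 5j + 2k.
√45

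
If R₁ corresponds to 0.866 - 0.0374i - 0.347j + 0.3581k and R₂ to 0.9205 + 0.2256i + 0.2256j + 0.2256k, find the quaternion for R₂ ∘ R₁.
0.8031 + 0.32i - 0.2133j + 0.4552k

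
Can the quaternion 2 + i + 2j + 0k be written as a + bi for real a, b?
No. The quaternion 2 + i + 2j has j-coefficient y = 2 and k-coefficient z = 0, not both zero, so it does not lie in the complex subalgebra spanned by 1 and i.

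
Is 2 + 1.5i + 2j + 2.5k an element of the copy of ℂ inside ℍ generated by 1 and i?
No. The quaternion 2 + 1.5i + 2j + 2.5k has j-coefficient y = 2 and k-coefficient z = 2.5, not both zero, so it does not lie in the complex subalgebra spanned by 1 and i.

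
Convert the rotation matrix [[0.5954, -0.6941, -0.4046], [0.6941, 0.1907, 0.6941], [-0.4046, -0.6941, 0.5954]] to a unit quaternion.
0.7716 - 0.4498i + 0.4498k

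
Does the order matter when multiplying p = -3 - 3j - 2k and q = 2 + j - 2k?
Yes: pq = -7 + 8i - 9j + 2k ≠ -7 - 8i - 9j + 2k = qp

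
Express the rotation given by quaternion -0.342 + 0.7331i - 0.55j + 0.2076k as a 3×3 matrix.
[[0.3088, -0.6644, 0.6806], [-0.9484, -0.1611, 0.2731], [-0.0718, -0.7298, -0.6799]]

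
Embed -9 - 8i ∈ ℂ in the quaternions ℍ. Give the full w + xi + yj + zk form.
-9 - 8i + 0j + 0k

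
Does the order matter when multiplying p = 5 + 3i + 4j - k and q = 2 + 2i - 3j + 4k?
Yes: pq = 20 + 29i - 21j + k ≠ 20 + 3i + 7j + 35k = qp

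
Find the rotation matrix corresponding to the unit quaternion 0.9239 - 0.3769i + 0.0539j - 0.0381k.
[[0.9913, 0.0298, 0.1283], [-0.111, 0.713, 0.6923], [-0.0709, -0.7005, 0.7101]]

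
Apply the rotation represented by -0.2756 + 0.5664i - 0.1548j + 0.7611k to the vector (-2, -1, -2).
(-1.726, 1.837, -1.627)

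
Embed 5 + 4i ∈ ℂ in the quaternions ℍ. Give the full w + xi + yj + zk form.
5 + 4i + 0j + 0k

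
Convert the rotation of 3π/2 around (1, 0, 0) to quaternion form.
-0.7071 + 0.7071i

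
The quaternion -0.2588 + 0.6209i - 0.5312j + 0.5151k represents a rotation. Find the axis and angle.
axis = (0.6428, -0.5499, 0.5333), θ = 7π/6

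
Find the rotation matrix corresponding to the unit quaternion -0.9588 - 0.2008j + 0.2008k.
[[0.8387, 0.3851, 0.3851], [-0.3851, 0.9194, -0.0806], [-0.3851, -0.0806, 0.9194]]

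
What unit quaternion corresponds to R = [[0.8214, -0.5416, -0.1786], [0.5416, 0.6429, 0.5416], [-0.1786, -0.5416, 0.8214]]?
0.9063 - 0.2988i + 0.2988k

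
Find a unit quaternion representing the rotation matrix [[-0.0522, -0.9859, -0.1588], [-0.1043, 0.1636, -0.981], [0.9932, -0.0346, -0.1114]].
-0.5 - 0.4732i + 0.576j - 0.4408k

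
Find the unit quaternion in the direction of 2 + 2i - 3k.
0.4851 + 0.4851i - 0.7276k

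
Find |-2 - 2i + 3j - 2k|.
√21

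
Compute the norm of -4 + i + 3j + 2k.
√30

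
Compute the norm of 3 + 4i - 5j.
√50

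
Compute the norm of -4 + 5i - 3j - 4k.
√66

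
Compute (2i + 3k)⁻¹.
-0.1538i - 0.2308k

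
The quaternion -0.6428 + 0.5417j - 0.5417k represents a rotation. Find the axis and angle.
axis = (0, √2/2, -√2/2), θ = 260°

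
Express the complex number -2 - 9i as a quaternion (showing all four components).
-2 - 9i + 0j + 0k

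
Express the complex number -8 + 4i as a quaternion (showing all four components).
-8 + 4i + 0j + 0k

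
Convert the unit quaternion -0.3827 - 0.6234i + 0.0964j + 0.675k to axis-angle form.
axis = (-0.6748, 0.1043, 0.7306), θ = 5π/4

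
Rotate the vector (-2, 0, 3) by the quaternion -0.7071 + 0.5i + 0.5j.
(-3.121, 1.121, -1.414)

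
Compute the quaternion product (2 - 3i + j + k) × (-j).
1 + i - 2j + 3k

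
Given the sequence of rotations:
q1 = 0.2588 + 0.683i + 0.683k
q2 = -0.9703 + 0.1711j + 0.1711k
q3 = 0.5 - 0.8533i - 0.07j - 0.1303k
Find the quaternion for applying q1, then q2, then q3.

q2 · q1 = -0.368 - 0.5459i + 0.1611j - 0.7353k
q3 · q2 · q1 = -0.7343 + 0.1135i - 0.45j - 0.4954k
-0.7343 + 0.1135i - 0.45j - 0.4954k


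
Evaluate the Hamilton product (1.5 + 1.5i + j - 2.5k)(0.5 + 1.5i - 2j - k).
-2 - 3i - 4.75j - 7.25k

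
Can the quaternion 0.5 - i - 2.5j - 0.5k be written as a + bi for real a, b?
No. The quaternion 0.5 - i - 2.5j - 0.5k has j-coefficient y = -2.5 and k-coefficient z = -0.5, not both zero, so it does not lie in the complex subalgebra spanned by 1 and i.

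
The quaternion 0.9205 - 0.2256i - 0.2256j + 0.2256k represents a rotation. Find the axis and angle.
axis = (-√3/3, -√3/3, √3/3), θ = 46°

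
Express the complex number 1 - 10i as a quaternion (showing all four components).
1 - 10i + 0j + 0k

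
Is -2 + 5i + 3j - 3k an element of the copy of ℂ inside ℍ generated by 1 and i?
No. The quaternion -2 + 5i + 3j - 3k has j-coefficient y = 3 and k-coefficient z = -3, not both zero, so it does not lie in the complex subalgebra spanned by 1 and i.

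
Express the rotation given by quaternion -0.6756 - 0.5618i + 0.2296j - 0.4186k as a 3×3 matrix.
[[0.5441, -0.8236, 0.1601], [0.3076, 0.0183, -0.9513], [0.7806, 0.5669, 0.2633]]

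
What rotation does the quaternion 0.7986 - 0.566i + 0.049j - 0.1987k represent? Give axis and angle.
axis = (-0.9404, 0.0814, -0.3301), θ = 74°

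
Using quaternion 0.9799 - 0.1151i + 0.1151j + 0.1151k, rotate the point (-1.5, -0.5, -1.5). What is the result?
(-1.593, -1.15, -0.943)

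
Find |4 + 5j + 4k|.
√57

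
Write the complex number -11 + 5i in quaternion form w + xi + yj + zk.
-11 + 5i + 0j + 0k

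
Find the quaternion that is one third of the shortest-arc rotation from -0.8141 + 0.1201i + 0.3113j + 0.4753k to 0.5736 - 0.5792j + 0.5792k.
-0.8636 + 0.0922i + 0.48j + 0.1238k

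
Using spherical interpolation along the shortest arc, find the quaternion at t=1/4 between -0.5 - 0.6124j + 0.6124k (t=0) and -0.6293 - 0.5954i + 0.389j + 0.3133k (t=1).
-0.6379 - 0.1972i - 0.3971j + 0.6297k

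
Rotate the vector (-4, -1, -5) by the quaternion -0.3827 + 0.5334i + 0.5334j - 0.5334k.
(5.278, -2.967, 2.311)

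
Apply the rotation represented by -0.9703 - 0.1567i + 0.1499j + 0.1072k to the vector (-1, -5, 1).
(-2.062, -4.656, -1.033)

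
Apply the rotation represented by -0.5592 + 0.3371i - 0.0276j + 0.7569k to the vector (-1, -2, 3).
(0.115, 2.617, 2.672)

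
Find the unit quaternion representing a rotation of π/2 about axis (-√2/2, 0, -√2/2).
0.7071 - 0.5i - 0.5k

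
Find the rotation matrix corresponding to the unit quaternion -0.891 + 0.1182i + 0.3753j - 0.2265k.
[[0.6157, -0.3149, -0.7223], [0.4923, 0.8695, 0.0406], [0.6152, -0.3806, 0.6904]]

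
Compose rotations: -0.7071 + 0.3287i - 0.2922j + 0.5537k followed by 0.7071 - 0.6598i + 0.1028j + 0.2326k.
-0.3819 + 0.8239i + 0.1625j + 0.3861k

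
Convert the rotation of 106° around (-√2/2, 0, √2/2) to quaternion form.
0.6018 - 0.5647i + 0.5647k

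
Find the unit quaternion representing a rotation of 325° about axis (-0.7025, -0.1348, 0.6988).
-0.9537 - 0.2112i - 0.0405j + 0.2101k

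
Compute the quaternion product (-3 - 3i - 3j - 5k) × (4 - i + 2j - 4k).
-29 + 13i - 25j - 17k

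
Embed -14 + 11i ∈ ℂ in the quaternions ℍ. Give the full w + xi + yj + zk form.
-14 + 11i + 0j + 0k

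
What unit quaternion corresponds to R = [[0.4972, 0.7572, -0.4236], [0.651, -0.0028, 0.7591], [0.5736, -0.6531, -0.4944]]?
-0.5 + 0.7061i + 0.4986j + 0.0531k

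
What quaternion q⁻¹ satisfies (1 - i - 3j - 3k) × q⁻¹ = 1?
0.05 + 0.05i + 0.15j + 0.15k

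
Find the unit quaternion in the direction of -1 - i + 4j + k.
-0.2294 - 0.2294i + 0.9177j + 0.2294k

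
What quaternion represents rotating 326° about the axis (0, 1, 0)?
-0.9563 + 0.2924j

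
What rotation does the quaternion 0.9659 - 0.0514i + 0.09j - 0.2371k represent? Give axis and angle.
axis = (-0.1986, 0.3478, -0.9163), θ = π/6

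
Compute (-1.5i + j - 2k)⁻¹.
0.2069i - 0.1379j + 0.2759k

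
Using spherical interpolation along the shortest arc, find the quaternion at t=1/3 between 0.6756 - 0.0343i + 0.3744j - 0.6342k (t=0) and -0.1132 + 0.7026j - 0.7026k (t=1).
0.4433 - 0.0247i + 0.5333j - 0.7201k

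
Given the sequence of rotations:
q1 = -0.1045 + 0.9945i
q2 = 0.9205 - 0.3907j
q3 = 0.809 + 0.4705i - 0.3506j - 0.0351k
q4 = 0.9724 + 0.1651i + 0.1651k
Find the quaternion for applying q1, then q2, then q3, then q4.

q2 · q1 = -0.0962 + 0.9154i + 0.0408j + 0.3886k
q3 · q2 · q1 = -0.4806 + 0.5605i - 0.1482j + 0.6579k
q4 · q3 · q2 · q1 = -0.6685 + 0.4902i - 0.1602j + 0.5359k
-0.6685 + 0.4902i - 0.1602j + 0.5359k


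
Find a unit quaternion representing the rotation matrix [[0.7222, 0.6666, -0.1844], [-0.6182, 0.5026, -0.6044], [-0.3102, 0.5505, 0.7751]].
0.866 + 0.3334i + 0.0363j - 0.3709k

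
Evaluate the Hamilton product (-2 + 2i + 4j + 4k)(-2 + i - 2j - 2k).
18 - 6i + 4j - 12k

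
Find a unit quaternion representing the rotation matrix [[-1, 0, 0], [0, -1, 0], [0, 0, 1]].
k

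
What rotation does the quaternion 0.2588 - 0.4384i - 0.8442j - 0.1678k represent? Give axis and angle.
axis = (-0.4539, -0.874, -0.1737), θ = 5π/6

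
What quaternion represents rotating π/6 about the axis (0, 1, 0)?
0.9659 + 0.2588j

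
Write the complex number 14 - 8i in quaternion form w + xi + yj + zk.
14 - 8i + 0j + 0k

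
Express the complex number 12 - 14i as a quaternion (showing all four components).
12 - 14i + 0j + 0k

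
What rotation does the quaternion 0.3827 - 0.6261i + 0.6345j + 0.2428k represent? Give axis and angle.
axis = (-0.6777, 0.6868, 0.2628), θ = 3π/4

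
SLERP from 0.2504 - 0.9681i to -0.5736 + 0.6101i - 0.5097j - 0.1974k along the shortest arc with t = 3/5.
0.4743 - 0.8084i + 0.325j + 0.1259k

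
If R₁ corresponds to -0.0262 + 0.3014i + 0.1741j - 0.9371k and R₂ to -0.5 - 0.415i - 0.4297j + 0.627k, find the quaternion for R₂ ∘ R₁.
0.8006 + 0.1537i - 0.2757j + 0.5094k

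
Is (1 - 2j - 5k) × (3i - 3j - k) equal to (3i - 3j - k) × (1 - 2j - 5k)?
No: pq = -11 - 10i - 18j + 5k ≠ -11 + 16i + 12j - 7k = qp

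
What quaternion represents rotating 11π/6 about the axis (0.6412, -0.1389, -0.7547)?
-0.9659 + 0.166i - 0.0359j - 0.1953k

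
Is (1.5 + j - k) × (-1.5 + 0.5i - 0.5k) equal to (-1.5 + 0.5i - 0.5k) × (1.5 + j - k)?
No: pq = -2.75 + 0.25i - 2j + 0.25k ≠ -2.75 + 1.25i - j + 1.25k = qp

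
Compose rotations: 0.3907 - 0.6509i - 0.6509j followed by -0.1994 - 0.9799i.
-0.7157 - 0.2531i + 0.1298j + 0.6378k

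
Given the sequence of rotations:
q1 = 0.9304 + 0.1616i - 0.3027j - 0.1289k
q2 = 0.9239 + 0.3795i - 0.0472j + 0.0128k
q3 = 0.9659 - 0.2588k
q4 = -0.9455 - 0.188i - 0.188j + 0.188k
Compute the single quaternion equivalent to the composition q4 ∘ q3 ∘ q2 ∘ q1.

q2 · q1 = 0.7856 + 0.5123i - 0.2726j - 0.2144k
q3 · q2 · q1 = 0.7033 + 0.4243i - 0.3959j - 0.4104k
q4 · q3 · q2 · q1 = -0.5825 - 0.3818i + 0.2447j + 0.6745k
-0.5825 - 0.3818i + 0.2447j + 0.6745k


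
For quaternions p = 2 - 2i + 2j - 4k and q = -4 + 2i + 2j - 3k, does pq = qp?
No: pq = -20 + 14i - 18j + 2k ≠ -20 + 10i + 10j + 18k = qp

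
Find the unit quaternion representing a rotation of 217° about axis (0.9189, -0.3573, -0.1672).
-0.3173 + 0.8714i - 0.3388j - 0.1586k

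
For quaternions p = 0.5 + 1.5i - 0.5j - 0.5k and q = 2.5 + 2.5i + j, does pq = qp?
No: pq = -2 + 5.5i - 2j + 1.5k ≠ -2 + 4.5i + 0.5j - 4k = qp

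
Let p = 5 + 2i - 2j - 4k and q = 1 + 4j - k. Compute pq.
9 + 20i + 20j - k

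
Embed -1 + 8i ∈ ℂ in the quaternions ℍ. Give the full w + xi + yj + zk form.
-1 + 8i + 0j + 0k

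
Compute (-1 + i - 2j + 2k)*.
-1 - i + 2j - 2k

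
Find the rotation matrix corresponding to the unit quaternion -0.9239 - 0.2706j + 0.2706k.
[[0.7071, 0.5, 0.5], [-0.5, 0.8536, -0.1464], [-0.5, -0.1464, 0.8536]]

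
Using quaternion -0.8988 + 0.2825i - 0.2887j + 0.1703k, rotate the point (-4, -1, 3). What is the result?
(-1.399, 2.323, 4.318)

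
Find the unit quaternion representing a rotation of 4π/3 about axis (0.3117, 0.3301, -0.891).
-0.5 + 0.2699i + 0.2859j - 0.7716k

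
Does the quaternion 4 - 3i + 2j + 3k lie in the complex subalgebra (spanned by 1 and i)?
No. The quaternion 4 - 3i + 2j + 3k has j-coefficient y = 2 and k-coefficient z = 3, not both zero, so it does not lie in the complex subalgebra spanned by 1 and i.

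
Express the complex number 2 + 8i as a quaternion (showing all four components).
2 + 8i + 0j + 0k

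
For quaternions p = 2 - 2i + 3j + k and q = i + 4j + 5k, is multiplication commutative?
No: pq = -15 + 13i + 19j - k ≠ -15 - 9i - 3j + 21k = qp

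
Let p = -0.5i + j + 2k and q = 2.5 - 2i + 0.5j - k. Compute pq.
0.5 - 3.25i - 2j + 6.75k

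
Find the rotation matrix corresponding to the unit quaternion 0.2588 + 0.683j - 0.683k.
[[-0.866, 0.3535, 0.3535], [-0.3535, 0.067, -0.933], [-0.3535, -0.933, 0.067]]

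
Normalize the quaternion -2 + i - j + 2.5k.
-0.5714 + 0.2857i - 0.2857j + 0.7143k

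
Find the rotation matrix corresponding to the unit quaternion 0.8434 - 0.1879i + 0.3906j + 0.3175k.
[[0.4933, -0.6823, 0.5395], [0.3888, 0.7278, 0.565], [-0.7782, -0.0689, 0.6243]]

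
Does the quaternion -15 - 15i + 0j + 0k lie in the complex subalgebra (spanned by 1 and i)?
Yes. The quaternion -15 - 15i has j- and k-coefficients y = z = 0, so it lies in the complex subalgebra spanned by 1 and i.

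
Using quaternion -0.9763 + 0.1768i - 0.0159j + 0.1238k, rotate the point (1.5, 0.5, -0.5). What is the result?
(1.534, -0.088, -0.624)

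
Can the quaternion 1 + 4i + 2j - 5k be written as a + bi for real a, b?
No. The quaternion 1 + 4i + 2j - 5k has j-coefficient y = 2 and k-coefficient z = -5, not both zero, so it does not lie in the complex subalgebra spanned by 1 and i.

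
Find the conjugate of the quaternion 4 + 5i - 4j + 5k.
4 - 5i + 4j - 5k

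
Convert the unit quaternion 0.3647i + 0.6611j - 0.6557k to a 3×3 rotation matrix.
[[-0.734, 0.4822, -0.4783], [0.4822, -0.1259, -0.867], [-0.4783, -0.867, -0.1401]]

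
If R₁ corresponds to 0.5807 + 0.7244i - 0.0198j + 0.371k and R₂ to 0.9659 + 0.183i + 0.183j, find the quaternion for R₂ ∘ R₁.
0.432 + 0.8739i + 0.0193j + 0.2222k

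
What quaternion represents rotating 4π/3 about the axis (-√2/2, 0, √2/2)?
-0.5 - 0.6124i + 0.6124k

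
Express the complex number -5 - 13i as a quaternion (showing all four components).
-5 - 13i + 0j + 0k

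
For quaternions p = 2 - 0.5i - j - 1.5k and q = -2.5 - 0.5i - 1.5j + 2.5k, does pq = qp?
No: pq = -3 - 4.5i + 1.5j + 9k ≠ -3 + 5i - 2.5j + 8.5k = qp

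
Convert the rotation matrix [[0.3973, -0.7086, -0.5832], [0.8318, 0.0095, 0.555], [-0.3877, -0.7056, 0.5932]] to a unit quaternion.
0.7071 - 0.4457i - 0.0691j + 0.5446k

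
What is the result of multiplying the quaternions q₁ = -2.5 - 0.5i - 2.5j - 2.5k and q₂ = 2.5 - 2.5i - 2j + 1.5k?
-8.75 - 3.75i + 5.75j - 15.25k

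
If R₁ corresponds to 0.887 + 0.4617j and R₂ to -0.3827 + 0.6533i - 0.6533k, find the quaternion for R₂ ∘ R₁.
-0.3395 + 0.8811i - 0.1767j - 0.2778k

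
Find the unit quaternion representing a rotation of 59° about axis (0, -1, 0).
0.8704 - 0.4924j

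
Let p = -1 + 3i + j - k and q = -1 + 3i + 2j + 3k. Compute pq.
-7 - i - 15j + k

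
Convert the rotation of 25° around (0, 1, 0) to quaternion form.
0.9763 + 0.2164j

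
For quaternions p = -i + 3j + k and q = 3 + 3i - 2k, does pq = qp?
No: pq = 5 - 9i + 10j - 6k ≠ 5 + 3i + 8j + 12k = qp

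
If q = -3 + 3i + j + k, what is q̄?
-3 - 3i - j - k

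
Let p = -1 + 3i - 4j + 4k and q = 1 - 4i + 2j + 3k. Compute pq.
7 - 13i - 31j - 9k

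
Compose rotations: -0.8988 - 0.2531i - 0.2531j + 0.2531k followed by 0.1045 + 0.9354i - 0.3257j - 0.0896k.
0.0831 - 0.9723i + 0.0522j - 0.2122k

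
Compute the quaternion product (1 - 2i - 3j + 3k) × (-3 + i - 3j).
-10 + 16i + 9j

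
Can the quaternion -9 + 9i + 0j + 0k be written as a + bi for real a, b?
Yes. The quaternion -9 + 9i has j- and k-coefficients y = z = 0, so it lies in the complex subalgebra spanned by 1 and i.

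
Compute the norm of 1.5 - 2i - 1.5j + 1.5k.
3.279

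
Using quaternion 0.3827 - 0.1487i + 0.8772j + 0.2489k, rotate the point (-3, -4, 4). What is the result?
(6.184, -0.914, -1.388)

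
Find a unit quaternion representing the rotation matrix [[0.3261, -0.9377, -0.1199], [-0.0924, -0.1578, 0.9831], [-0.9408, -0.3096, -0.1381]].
0.5075 - 0.6368i + 0.4044j + 0.4164k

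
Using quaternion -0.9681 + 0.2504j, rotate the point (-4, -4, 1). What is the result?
(-3.983, -4, -1.065)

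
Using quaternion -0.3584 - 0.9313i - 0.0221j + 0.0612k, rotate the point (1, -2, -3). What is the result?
(1.116, 3.492, 0.747)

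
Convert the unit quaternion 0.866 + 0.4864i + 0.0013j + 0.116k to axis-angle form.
axis = (0.9727, 0.0026, 0.232), θ = π/3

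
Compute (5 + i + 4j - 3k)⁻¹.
0.098 - 0.0196i - 0.0784j + 0.0588k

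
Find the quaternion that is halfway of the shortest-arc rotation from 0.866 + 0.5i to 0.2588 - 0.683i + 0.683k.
0.4062 + 0.7914i - 0.4569k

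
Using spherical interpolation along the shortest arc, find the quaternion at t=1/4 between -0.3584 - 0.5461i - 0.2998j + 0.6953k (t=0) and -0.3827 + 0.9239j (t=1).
-0.1827 - 0.4846i - 0.5926j + 0.6169k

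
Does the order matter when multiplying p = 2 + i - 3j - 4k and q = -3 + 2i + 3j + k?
Yes: pq = 5 + 10i + 6j + 23k ≠ 5 - 8i + 24j + 5k = qp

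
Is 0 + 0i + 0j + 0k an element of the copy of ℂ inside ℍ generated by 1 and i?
Yes. The quaternion 0 has j- and k-coefficients y = z = 0, so it lies in the complex subalgebra spanned by 1 and i.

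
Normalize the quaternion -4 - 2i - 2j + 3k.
-0.6963 - 0.3482i - 0.3482j + 0.5222k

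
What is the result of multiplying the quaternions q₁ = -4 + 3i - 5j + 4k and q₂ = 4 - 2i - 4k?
6 + 40i - 16j + 22k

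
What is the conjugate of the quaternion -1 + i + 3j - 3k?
-1 - i - 3j + 3k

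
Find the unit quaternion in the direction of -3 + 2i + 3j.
-0.6396 + 0.4264i + 0.6396j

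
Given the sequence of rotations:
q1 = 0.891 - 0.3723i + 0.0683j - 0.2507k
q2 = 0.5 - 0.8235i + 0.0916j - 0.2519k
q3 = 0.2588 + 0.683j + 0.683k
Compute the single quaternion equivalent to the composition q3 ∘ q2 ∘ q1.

q2 · q1 = 0.0695 - 0.9256i + 0.0031j - 0.3719k
q3 · q2 · q1 = 0.2699 - 0.4957i - 0.5839j + 0.5834k
0.2699 - 0.4957i - 0.5839j + 0.5834k


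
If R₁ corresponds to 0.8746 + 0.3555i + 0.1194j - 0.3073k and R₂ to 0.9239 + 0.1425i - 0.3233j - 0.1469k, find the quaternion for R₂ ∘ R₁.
0.7508 + 0.57i - 0.1809j - 0.2804k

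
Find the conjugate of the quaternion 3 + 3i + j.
3 - 3i - j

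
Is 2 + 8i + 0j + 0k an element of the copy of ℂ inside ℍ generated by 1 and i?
Yes. The quaternion 2 + 8i has j- and k-coefficients y = z = 0, so it lies in the complex subalgebra spanned by 1 and i.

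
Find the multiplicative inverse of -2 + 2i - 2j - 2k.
-0.125 - 0.125i + 0.125j + 0.125k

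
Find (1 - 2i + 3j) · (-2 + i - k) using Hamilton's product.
2i - 8j - 4k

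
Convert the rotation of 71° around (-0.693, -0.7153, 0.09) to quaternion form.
0.8141 - 0.4024i - 0.4154j + 0.0523k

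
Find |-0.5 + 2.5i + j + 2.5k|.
3.708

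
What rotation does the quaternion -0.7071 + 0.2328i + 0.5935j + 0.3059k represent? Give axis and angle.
axis = (0.3292, 0.8393, 0.4326), θ = 3π/2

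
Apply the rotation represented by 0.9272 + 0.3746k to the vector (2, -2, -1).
(2.828, -0.049, -1)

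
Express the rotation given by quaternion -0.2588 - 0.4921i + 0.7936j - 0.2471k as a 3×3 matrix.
[[-0.3817, -0.909, -0.1676], [-0.6532, 0.3936, -0.6469], [0.654, -0.1375, -0.7439]]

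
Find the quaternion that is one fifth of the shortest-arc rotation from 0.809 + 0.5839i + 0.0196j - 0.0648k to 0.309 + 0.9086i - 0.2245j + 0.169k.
0.734 + 0.6782i - 0.0325j - 0.0168k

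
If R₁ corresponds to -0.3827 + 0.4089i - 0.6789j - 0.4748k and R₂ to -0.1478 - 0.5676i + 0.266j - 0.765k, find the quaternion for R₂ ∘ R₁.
0.106 - 0.4889i - 0.5838j + 0.6395k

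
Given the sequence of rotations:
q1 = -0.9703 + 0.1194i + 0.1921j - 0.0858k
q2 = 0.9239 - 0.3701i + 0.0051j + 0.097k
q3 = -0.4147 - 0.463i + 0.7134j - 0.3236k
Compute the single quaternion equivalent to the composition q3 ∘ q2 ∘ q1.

q2 · q1 = -0.8449 + 0.4504i + 0.1524j - 0.2451k
q3 · q2 · q1 = 0.3709 + 0.0789i - 0.9252j - 0.0168k
0.3709 + 0.0789i - 0.9252j - 0.0168k


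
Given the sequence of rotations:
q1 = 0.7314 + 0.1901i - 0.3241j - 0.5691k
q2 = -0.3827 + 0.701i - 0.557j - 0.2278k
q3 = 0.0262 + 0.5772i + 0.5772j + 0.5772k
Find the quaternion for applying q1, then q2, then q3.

q2 · q1 = -0.7233 + 0.6831i + 0.0723j - 0.0701k
q3 · q2 · q1 = -0.4145 - 0.4818i + 0.0192j - 0.7719k
-0.4145 - 0.4818i + 0.0192j - 0.7719k


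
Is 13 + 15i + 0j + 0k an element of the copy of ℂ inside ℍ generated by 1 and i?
Yes. The quaternion 13 + 15i has j- and k-coefficients y = z = 0, so it lies in the complex subalgebra spanned by 1 and i.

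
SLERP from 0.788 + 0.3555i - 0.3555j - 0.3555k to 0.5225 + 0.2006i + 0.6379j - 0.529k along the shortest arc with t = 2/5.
0.7942 + 0.3415i + 0.0607j - 0.499k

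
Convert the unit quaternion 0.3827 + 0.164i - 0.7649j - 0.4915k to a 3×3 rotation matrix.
[[-0.6533, 0.1253, -0.7467], [-0.6271, 0.4631, 0.6264], [0.4242, 0.8774, -0.2239]]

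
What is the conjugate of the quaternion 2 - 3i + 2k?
2 + 3i - 2k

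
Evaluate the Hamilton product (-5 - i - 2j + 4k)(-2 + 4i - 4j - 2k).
14 + 2i + 38j + 14k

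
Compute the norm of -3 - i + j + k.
√12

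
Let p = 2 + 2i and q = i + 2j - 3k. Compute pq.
-2 + 2i + 10j - 2k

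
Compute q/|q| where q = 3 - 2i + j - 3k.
0.6255 - 0.417i + 0.2085j - 0.6255k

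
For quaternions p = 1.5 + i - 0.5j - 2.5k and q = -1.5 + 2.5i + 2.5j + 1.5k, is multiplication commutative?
No: pq = 0.25 + 7.75i - 3.25j + 9.75k ≠ 0.25 - 3.25i + 12.25j + 2.25k = qp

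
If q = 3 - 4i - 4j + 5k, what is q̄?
3 + 4i + 4j - 5k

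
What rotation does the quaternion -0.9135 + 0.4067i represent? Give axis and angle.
axis = (1, 0, 0), θ = 312°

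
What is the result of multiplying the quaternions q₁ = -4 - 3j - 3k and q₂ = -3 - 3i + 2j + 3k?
27 + 9i + 10j - 12k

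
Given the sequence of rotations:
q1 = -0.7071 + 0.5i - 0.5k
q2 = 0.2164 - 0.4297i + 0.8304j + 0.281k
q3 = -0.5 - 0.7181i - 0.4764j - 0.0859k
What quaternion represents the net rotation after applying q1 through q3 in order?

q2 · q1 = 0.2023 - 0.0032i - 0.6615j - 0.7221k
q3 · q2 · q1 = -0.4806 + 0.1435i - 0.2839j + 0.8172k
-0.4806 + 0.1435i - 0.2839j + 0.8172k


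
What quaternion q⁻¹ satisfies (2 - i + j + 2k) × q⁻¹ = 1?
0.2 + 0.1i - 0.1j - 0.2k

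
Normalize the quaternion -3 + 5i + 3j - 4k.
-0.3906 + 0.6509i + 0.3906j - 0.5208k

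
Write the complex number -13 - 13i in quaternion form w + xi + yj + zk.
-13 - 13i + 0j + 0k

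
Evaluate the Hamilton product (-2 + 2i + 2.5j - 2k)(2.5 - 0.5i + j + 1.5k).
-3.5 + 11.75i + 2.25j - 4.75k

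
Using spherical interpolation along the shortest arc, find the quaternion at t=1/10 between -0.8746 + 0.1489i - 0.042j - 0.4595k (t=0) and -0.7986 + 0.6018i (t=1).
-0.8844 + 0.2007i - 0.0383j - 0.4195k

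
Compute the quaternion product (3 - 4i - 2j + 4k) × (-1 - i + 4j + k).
-3 - 17i + 14j - 19k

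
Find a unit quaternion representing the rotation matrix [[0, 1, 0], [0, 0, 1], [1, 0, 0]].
-0.5 + 0.5i + 0.5j + 0.5k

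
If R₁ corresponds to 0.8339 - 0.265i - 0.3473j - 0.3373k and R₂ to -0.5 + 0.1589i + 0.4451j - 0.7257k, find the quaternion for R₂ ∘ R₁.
-0.465 - 0.1372i + 0.7907j - 0.3737k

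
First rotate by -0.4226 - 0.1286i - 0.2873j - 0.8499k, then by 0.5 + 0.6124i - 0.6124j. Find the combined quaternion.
-0.3085 + 0.1974i + 0.6356j - 0.6796k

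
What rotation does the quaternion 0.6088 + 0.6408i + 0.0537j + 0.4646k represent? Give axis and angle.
axis = (0.8077, 0.0677, 0.5856), θ = 105°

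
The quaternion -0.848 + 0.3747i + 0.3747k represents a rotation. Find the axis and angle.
axis = (√2/2, 0, √2/2), θ = 296°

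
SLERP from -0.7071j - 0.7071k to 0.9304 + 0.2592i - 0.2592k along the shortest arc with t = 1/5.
0.2591 + 0.0722i - 0.644j - 0.7162k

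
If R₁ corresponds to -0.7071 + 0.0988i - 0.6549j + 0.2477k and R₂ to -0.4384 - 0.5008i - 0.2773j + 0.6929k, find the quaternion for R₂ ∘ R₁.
0.0062 + 0.6959i + 0.6757j - 0.2432k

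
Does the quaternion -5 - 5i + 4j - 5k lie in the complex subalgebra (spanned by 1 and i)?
No. The quaternion -5 - 5i + 4j - 5k has j-coefficient y = 4 and k-coefficient z = -5, not both zero, so it does not lie in the complex subalgebra spanned by 1 and i.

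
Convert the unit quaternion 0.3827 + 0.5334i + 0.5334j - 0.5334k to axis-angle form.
axis = (√3/3, √3/3, -√3/3), θ = 3π/4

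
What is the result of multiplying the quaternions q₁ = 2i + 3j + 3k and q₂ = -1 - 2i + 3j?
-5 - 11i - 9j + 9k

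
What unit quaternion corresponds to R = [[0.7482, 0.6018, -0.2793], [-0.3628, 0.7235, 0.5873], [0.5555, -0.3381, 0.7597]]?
0.8988 - 0.2574i - 0.2322j - 0.2683k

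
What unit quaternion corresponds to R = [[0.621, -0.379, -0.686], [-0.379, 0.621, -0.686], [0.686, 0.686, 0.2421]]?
0.7881 + 0.4353i - 0.4353j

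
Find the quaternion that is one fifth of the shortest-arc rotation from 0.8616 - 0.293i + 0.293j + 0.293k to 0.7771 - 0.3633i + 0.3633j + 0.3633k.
0.8462 - 0.3076i + 0.3076j + 0.3076k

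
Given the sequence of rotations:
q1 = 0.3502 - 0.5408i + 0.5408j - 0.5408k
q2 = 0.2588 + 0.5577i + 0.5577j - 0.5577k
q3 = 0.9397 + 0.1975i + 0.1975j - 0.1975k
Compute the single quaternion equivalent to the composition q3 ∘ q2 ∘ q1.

q2 · q1 = -0.211 + 0.0553i + 0.9385j + 0.2679k
q3 · q2 · q1 = -0.3416 + 0.2486i + 0.7764j + 0.4679k
-0.3416 + 0.2486i + 0.7764j + 0.4679k


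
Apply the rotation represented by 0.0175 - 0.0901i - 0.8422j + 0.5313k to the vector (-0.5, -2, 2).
(-0.025, -2.707, 0.96)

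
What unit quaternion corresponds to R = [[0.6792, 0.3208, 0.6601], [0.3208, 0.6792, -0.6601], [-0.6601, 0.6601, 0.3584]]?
0.8241 + 0.4005i + 0.4005j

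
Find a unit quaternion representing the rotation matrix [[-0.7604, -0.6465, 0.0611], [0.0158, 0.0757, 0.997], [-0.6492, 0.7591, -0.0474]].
0.2588 - 0.2298i + 0.6862j + 0.6398k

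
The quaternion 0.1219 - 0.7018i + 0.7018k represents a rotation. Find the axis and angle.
axis = (-√2/2, 0, √2/2), θ = 166°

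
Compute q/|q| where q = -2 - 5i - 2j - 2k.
-0.3288 - 0.822i - 0.3288j - 0.3288k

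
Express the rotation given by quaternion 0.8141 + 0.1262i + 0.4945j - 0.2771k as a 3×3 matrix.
[[0.3574, 0.576, 0.7352], [-0.3264, 0.8146, -0.4795], [-0.8751, -0.0686, 0.4791]]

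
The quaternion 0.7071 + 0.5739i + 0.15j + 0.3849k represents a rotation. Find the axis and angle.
axis = (0.8116, 0.2121, 0.5443), θ = π/2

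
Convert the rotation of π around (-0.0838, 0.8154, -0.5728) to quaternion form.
-0.0838i + 0.8154j - 0.5728k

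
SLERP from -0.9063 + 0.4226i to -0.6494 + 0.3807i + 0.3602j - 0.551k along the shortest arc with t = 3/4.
-0.7528 + 0.4118i + 0.281j - 0.4298k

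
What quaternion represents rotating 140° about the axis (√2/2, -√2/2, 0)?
0.342 + 0.6645i - 0.6645j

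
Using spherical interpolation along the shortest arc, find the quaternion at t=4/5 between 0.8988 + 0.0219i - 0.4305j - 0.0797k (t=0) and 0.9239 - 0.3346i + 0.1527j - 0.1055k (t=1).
0.9563 - 0.2711i + 0.0327j - 0.1042k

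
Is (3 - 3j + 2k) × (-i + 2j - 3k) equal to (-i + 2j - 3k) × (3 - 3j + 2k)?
No: pq = 12 + 2i + 4j - 12k ≠ 12 - 8i + 8j - 6k = qp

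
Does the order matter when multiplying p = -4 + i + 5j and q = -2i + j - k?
Yes: pq = -3 + 3i - 3j + 15k ≠ -3 + 13i - 5j - 7k = qp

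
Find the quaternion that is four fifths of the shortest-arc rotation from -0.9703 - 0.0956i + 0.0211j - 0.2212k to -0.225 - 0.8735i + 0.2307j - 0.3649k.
-0.4415 - 0.7884i + 0.2072j - 0.375k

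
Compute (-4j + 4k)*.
4j - 4k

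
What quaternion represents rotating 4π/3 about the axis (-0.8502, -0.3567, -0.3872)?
-0.5 - 0.7363i - 0.3089j - 0.3353k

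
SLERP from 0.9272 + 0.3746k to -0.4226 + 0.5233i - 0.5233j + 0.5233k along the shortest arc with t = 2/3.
0.7597 - 0.4232i + 0.4232j - 0.2543k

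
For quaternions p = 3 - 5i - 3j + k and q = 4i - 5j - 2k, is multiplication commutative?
No: pq = 7 + 23i - 21j + 31k ≠ 7 + i - 9j - 43k = qp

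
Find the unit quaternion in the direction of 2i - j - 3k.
0.5345i - 0.2673j - 0.8018k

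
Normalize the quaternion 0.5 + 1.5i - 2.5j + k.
0.1601 + 0.4804i - 0.8006j + 0.3203k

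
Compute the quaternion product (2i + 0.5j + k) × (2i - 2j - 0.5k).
-2.5 + 1.75i + 3j - 5k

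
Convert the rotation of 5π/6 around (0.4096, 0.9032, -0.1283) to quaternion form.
0.2588 + 0.3956i + 0.8724j - 0.1239k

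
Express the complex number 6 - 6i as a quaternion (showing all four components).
6 - 6i + 0j + 0k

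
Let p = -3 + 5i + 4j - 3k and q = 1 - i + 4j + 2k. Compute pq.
-8 + 28i - 15j + 15k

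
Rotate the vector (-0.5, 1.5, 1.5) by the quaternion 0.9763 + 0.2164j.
(0.181, 1.5, 1.571)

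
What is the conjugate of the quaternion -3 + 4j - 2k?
-3 - 4j + 2k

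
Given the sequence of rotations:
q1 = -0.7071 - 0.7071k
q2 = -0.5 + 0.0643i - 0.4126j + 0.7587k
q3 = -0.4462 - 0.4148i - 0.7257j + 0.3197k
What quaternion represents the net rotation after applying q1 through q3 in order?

q2 · q1 = 0.89 + 0.2463i + 0.3372j - 0.1829k
q3 · q2 · q1 = 0.0082 - 0.4541i - 0.7935j + 0.405k
0.0082 - 0.4541i - 0.7935j + 0.405k


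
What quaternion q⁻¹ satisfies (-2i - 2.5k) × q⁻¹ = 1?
0.1951i + 0.2439k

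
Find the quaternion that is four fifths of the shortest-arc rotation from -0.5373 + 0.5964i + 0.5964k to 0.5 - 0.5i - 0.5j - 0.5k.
-0.5192 + 0.5315i + 0.4068j + 0.5315k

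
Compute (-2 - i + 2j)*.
-2 + i - 2j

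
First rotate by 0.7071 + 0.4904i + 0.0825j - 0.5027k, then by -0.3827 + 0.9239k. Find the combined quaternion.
0.1938 - 0.2639i + 0.4215j + 0.8457k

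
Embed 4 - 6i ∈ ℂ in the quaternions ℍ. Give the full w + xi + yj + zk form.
4 - 6i + 0j + 0k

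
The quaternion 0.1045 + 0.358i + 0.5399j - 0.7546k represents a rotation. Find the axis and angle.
axis = (0.36, 0.5429, -0.7588), θ = 168°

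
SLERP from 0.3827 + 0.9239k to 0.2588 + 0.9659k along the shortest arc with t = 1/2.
0.3214 + 0.9469k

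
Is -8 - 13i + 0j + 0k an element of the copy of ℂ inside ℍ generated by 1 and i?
Yes. The quaternion -8 - 13i has j- and k-coefficients y = z = 0, so it lies in the complex subalgebra spanned by 1 and i.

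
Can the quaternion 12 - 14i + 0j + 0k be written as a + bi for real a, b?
Yes. The quaternion 12 - 14i has j- and k-coefficients y = z = 0, so it lies in the complex subalgebra spanned by 1 and i.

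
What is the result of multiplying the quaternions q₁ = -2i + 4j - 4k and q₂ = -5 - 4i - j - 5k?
-24 - 14i - 14j + 38k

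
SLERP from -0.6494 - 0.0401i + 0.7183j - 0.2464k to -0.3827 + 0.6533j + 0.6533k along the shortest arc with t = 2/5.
-0.6098 - 0.0268i + 0.7803j + 0.136k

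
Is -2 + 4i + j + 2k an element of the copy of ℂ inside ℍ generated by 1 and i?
No. The quaternion -2 + 4i + j + 2k has j-coefficient y = 1 and k-coefficient z = 2, not both zero, so it does not lie in the complex subalgebra spanned by 1 and i.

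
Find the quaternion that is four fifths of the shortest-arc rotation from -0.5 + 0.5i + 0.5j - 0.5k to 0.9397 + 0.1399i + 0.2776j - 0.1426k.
-0.9934 + 0.0115i - 0.1137j - 0.0091k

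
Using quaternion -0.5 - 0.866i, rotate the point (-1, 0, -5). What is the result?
(-1, 4.33, 2.5)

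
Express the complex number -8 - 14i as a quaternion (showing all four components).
-8 - 14i + 0j + 0k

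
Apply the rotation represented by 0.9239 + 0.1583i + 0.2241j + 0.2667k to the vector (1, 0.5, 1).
(1.045, 0.795, 0.726)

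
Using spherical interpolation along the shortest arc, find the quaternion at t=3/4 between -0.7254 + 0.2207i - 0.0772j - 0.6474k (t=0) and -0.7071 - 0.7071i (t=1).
-0.8256 - 0.5249i - 0.0245j - 0.2058k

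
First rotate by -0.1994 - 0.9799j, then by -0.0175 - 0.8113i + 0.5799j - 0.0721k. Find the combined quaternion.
0.5717 + 0.0911i - 0.0985j + 0.8094k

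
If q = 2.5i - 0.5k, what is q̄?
-2.5i + 0.5k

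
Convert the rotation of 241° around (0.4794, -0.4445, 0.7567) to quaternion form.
-0.5075 + 0.4131i - 0.383j + 0.652k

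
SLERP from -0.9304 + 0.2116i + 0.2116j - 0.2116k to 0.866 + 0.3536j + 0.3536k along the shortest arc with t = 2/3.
-0.9291 + 0.0749i - 0.1699j - 0.3198k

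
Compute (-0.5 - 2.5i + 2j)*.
-0.5 + 2.5i - 2j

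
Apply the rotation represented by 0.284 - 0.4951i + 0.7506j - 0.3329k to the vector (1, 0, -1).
(-1.104, -0.714, 0.52)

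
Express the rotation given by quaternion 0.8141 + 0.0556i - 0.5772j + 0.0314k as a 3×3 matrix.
[[0.3317, -0.1153, -0.9363], [-0.0131, 0.9918, -0.1268], [0.9433, 0.0543, 0.3275]]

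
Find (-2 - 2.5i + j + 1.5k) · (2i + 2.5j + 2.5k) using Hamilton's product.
-1.25 - 5.25i + 4.25j - 13.25k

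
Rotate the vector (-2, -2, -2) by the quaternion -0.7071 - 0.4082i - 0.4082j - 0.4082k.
(-2, -2, -2)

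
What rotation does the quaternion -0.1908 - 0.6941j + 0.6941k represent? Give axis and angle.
axis = (0, -√2/2, √2/2), θ = 202°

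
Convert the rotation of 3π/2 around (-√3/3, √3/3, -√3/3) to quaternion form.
-0.7071 - 0.4082i + 0.4082j - 0.4082k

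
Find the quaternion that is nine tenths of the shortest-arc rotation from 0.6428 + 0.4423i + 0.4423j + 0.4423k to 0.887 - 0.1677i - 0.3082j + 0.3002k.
0.907 - 0.1032i - 0.2345j + 0.3342k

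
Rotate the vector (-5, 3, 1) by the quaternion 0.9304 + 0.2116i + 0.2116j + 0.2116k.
(-4.534, -0.258, 3.792)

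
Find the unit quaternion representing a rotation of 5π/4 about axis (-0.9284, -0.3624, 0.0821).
-0.3827 - 0.8577i - 0.3348j + 0.0759k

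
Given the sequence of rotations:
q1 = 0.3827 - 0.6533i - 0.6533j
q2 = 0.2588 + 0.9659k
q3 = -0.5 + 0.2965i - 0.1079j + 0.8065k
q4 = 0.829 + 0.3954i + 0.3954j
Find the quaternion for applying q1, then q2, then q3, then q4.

q2 · q1 = 0.099 + 0.4619i - 0.8001j + 0.3696k
q3 · q2 · q1 = -0.5709 + 0.4038i + 0.6523j - 0.2923k
q4 · q3 · q2 · q1 = -0.8909 - 0.0066i + 0.4306j - 0.1441k
-0.8909 - 0.0066i + 0.4306j - 0.1441k


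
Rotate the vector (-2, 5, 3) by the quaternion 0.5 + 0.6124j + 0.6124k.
(-0.225, 2.275, 5.725)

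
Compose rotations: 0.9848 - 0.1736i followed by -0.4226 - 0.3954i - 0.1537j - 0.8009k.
-0.4848 - 0.316i - 0.0123j - 0.8154k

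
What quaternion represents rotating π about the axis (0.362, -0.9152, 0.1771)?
0.362i - 0.9152j + 0.1771k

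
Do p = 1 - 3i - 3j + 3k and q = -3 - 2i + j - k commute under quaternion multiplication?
No: pq = -3 + 7i + j - 19k ≠ -3 + 7i + 19j - k = qp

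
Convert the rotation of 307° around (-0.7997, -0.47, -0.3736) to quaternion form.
-0.8949 - 0.3568i - 0.2097j - 0.1667k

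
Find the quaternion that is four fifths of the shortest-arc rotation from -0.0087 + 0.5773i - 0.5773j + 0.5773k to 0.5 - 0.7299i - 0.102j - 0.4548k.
-0.4224 + 0.7452i - 0.0458j + 0.5139k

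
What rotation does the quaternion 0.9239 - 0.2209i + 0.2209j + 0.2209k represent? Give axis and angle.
axis = (-√3/3, √3/3, √3/3), θ = π/4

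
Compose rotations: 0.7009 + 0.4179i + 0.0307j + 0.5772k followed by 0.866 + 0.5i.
0.398 + 0.7124i - 0.262j + 0.5152k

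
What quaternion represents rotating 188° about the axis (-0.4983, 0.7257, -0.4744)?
-0.0698 - 0.4971i + 0.7239j - 0.4732k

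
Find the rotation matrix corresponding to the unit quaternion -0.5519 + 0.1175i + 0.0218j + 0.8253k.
[[-0.3632, 0.9161, 0.1699], [-0.9058, -0.3899, 0.1657], [0.218, -0.0937, 0.9714]]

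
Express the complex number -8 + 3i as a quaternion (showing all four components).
-8 + 3i + 0j + 0k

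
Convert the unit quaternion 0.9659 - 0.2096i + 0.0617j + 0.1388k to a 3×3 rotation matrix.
[[0.9539, -0.294, 0.061], [0.2423, 0.8736, 0.422], [-0.1774, -0.3878, 0.9045]]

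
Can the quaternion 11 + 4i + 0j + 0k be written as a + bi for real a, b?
Yes. The quaternion 11 + 4i has j- and k-coefficients y = z = 0, so it lies in the complex subalgebra spanned by 1 and i.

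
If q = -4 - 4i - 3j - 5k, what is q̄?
-4 + 4i + 3j + 5k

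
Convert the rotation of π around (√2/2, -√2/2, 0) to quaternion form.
0.7071i - 0.7071j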